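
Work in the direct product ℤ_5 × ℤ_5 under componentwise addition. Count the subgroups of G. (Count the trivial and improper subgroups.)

|G| = 25, so by Lagrange every subgroup order divides 25. Divisors: 1, 5, 25.
Subgroups by order — order 1: 1; order 5: 6; order 25: 1.
Total: 1 + 6 + 1 = 8.

8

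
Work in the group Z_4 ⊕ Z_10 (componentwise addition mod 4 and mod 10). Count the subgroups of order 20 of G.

|G| = 40 and 20 | 40, so subgroups of order 20 are possible by Lagrange.
The subgroups of order 20 are: {(0,0), (0,1), (0,2), (0,3), (0,4), (0,5), (0,6), (0,7), (0,8), (0,9), (2,0), (2,1), (2,2), (2,3), (2,4), (2,5), (2,6), (2,7), (2,8), (2,9)}; {(0,0), (0,2), (0,4), (0,6), (0,8), (1,0), (1,2), (1,4), (1,6), (1,8), (2,0), (2,2), (2,4), (2,6), (2,8), (3,0), (3,2), (3,4), (3,6), (3,8)}; {(0,0), (0,2), (0,4), (0,6), (0,8), (1,1), (1,3), (1,5), (1,7), (1,9), (2,0), (2,2), (2,4), (2,6), (2,8), (3,1), (3,3), (3,5), (3,7), (3,9)}.
So G has 3 subgroups of order 20.

3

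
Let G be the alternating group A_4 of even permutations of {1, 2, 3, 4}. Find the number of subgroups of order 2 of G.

3

|G| = 12 and 2 | 12, so subgroups of order 2 are possible by Lagrange.
The subgroups of order 2 are: {e, (1 2)(3 4)}; {e, (1 3)(2 4)}; {e, (1 4)(2 3)}.
So G has 3 subgroups of order 2.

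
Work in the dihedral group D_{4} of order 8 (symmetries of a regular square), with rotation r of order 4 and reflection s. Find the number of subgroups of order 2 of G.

|G| = 8 and 2 | 8, so subgroups of order 2 are possible by Lagrange.
The subgroups of order 2 are: {e, r^2}; {e, r^2s}; {e, r^3s}; {e, rs}; … (5 in all).
So G has 5 subgroups of order 2.

5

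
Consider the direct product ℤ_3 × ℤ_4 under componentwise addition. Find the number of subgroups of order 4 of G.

|G| = 12 and 4 | 12, so subgroups of order 4 are possible by Lagrange.
The subgroups of order 4 are: {(0,0), (0,1), (0,2), (0,3)}.
So G has 1 subgroup of order 4.

1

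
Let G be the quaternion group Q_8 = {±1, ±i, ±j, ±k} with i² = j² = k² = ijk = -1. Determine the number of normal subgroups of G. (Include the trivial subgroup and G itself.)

G has 6 subgroups. Checking conjugation-invariance by order — order 1: 1/1 normal; order 2: 1/1 normal; order 4: 3/3 normal; order 8: 1/1 normal.
Total normal subgroups: 6.

6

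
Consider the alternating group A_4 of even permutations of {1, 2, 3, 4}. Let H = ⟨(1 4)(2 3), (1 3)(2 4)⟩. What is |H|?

|⟨(1 4)(2 3)⟩| = 2 and |⟨(1 3)(2 4)⟩| = 2, so |H| is a multiple of lcm(2, 2) = 2 and divides |G| = 12.
Closing under the operation: H = {e, (1 2)(3 4), (1 3)(2 4), (1 4)(2 3)}, so |H| = 4.

4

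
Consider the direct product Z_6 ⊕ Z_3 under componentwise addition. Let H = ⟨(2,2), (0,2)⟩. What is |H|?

|⟨(2,2)⟩| = 3 and |⟨(0,2)⟩| = 3, so |H| is a multiple of lcm(3, 3) = 3 and divides |G| = 18.
Closing under the operation: H = {(0,0), (0,1), (0,2), (2,0), (2,1), (2,2), (4,0), (4,1), (4,2)}, so |H| = 9.

9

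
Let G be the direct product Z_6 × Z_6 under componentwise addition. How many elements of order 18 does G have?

An element (a,b) has order lcm(ord(a), ord(b)); count pairs with lcm equal to 18.
Enumerating gives 0 such elements.

0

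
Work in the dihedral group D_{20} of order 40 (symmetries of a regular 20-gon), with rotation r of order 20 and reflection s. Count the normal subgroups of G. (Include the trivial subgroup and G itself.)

G has 48 subgroups. Checking conjugation-invariance by order — order 1: 1/1 normal; order 2: 1/21 normal; order 4: 1/11 normal; order 5: 1/1 normal; order 8: 0/5 normal; order 10: 1/5 normal; order 20: 3/3 normal; order 40: 1/1 normal.
Total normal subgroups: 9.

9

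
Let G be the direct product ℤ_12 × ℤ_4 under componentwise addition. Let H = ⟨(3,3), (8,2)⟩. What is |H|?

24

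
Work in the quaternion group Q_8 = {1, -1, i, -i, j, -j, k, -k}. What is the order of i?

Computing powers of i: the smallest k with (i)^k = e is k = 4.

4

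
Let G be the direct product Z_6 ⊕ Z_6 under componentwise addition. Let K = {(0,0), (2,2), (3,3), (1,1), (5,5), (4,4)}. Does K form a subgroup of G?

Yes

|K| = 6 divides |G| = 36, consistent with Lagrange.
K contains the identity, every element's inverse is in K, and K is closed under +: it is a subgroup.
In fact K = ⟨(5,5)⟩.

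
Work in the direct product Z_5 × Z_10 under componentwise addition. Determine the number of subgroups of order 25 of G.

|G| = 50 and 25 | 50, so subgroups of order 25 are possible by Lagrange.
The subgroups of order 25 are: {(0,0), (0,2), (0,4), (0,6), (0,8), (1,0), (1,2), (1,4), (1,6), (1,8), (2,0), (2,2), (2,4), (2,6), (2,8), (3,0), (3,2), (3,4), (3,6), (3,8), (4,0), (4,2), (4,4), (4,6), (4,8)}.
So G has 1 subgroup of order 25.

1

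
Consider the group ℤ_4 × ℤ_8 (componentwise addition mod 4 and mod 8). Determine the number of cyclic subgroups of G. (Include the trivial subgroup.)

Group the elements of G by the cyclic subgroup they generate; each cyclic subgroup of order d accounts for φ(d) elements.
Cyclic subgroups by order — order 1: 1; order 2: 3; order 4: 6; order 8: 4.
Total: 14.

14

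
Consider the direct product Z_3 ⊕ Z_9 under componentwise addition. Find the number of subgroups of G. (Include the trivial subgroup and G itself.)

10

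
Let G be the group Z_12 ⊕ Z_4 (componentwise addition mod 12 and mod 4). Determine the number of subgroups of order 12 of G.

|G| = 48 and 12 | 48, so subgroups of order 12 are possible by Lagrange.
The subgroups of order 12 are: {(0,0), (0,1), (0,2), (0,3), (4,0), (4,1), (4,2), (4,3), (8,0), (8,1), (8,2), (8,3)}; {(0,0), (0,2), (2,0), (2,2), (4,0), (4,2), (6,0), (6,2), (8,0), (8,2), (10,0), (10,2)}; {(0,0), (0,2), (2,1), (2,3), (4,0), (4,2), (6,1), (6,3), (8,0), (8,2), (10,1), (10,3)}; {(0,0), (1,0), (2,0), (3,0), (4,0), (5,0), (6,0), (7,0), (8,0), (9,0), (10,0), (11,0)}; … (7 in all).
So G has 7 subgroups of order 12.

7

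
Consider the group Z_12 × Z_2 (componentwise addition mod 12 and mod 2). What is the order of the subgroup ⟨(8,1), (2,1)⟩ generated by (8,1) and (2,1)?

12

|⟨(8,1)⟩| = 6 and |⟨(2,1)⟩| = 6, so |H| is a multiple of lcm(6, 6) = 6 and divides |G| = 24.
Closing under the operation: H = {(0,0), (0,1), (2,0), (2,1), (4,0), (4,1), (6,0), (6,1), (8,0), (8,1), (10,0), (10,1)}, so |H| = 12.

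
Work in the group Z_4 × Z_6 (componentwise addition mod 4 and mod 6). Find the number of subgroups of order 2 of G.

|G| = 24 and 2 | 24, so subgroups of order 2 are possible by Lagrange.
The subgroups of order 2 are: {(0,0), (0,3)}; {(0,0), (2,0)}; {(0,0), (2,3)}.
So G has 3 subgroups of order 2.

3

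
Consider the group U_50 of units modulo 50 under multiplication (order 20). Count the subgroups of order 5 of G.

|G| = 20 and 5 | 20, so subgroups of order 5 are possible by Lagrange.
The subgroups of order 5 are: {1, 11, 21, 31, 41}.
So G has 1 subgroup of order 5.

1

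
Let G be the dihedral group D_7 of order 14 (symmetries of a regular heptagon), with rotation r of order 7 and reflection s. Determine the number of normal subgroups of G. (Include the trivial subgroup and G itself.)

3

G has 10 subgroups. Checking conjugation-invariance by order — order 1: 1/1 normal; order 2: 0/7 normal; order 7: 1/1 normal; order 14: 1/1 normal.
Total normal subgroups: 3.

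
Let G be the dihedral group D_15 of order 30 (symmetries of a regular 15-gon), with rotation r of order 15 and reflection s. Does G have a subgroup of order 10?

Yes

10 | 30. A subgroup of order 10 is {e, r^3, r^6, r^9, r^12, rs, r^4s, r^7s, r^10s, r^13s}.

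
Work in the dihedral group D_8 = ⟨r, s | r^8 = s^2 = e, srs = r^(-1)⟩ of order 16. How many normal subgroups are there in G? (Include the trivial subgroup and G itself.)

7

G has 19 subgroups. Checking conjugation-invariance by order — order 1: 1/1 normal; order 2: 1/9 normal; order 4: 1/5 normal; order 8: 3/3 normal; order 16: 1/1 normal.
Total normal subgroups: 7.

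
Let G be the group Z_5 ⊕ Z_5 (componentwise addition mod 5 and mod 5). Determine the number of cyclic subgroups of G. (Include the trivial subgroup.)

7

Group the elements of G by the cyclic subgroup they generate; each cyclic subgroup of order d accounts for φ(d) elements.
Cyclic subgroups by order — order 1: 1; order 5: 6.
Total: 7.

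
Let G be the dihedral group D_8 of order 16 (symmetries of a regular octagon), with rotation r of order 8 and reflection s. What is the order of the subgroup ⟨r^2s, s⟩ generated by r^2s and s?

8

|⟨r^2s⟩| = 2 and |⟨s⟩| = 2, so |H| is a multiple of lcm(2, 2) = 2 and divides |G| = 16.
Closing under the operation: H = {e, r^2, r^4, r^6, s, r^2s, r^4s, r^6s}, so |H| = 8.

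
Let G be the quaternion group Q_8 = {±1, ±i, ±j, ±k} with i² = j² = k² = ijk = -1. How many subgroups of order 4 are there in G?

3

|G| = 8 and 4 | 8, so subgroups of order 4 are possible by Lagrange.
The subgroups of order 4 are: {1, -1, i, -i}; {1, -1, j, -j}; {1, -1, k, -k}.
So G has 3 subgroups of order 4.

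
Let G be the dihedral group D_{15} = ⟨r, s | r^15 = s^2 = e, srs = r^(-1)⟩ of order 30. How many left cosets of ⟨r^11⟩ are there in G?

2

|⟨r^11⟩| = 15 and |G| = 30.
By Lagrange, [G : H] = |G|/|H| = 30/15 = 2.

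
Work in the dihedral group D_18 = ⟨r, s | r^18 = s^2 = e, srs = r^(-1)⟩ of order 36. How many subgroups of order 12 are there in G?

3

|G| = 36 and 12 | 36, so subgroups of order 12 are possible by Lagrange.
The subgroups of order 12 are: {e, r^3, r^6, r^9, r^12, r^15, rs, r^4s, r^7s, r^10s, r^13s, r^16s}; {e, r^3, r^6, r^9, r^12, r^15, r^2s, r^5s, r^8s, r^11s, r^14s, r^17s}; {e, r^3, r^6, r^9, r^12, r^15, s, r^3s, r^6s, r^9s, r^12s, r^15s}.
So G has 3 subgroups of order 12.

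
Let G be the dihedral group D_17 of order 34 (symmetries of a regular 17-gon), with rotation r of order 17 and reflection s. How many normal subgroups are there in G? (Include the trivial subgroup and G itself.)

3

G has 20 subgroups. Checking conjugation-invariance by order — order 1: 1/1 normal; order 2: 0/17 normal; order 17: 1/1 normal; order 34: 1/1 normal.
Total normal subgroups: 3.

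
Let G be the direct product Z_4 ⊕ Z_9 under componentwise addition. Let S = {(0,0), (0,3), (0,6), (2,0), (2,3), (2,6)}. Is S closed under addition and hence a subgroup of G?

Yes

|S| = 6 divides |G| = 36, consistent with Lagrange.
S contains the identity, every element's inverse is in S, and S is closed under +: it is a subgroup.
In fact S = ⟨(2,3)⟩.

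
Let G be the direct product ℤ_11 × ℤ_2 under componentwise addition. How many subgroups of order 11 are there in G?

|G| = 22 and 11 | 22, so subgroups of order 11 are possible by Lagrange.
The subgroups of order 11 are: {(0,0), (1,0), (2,0), (3,0), (4,0), (5,0), (6,0), (7,0), (8,0), (9,0), (10,0)}.
So G has 1 subgroup of order 11.

1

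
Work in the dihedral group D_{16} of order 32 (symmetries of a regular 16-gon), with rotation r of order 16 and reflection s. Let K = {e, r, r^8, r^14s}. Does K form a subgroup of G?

r ∈ K but its inverse r^15 ∉ K, so K is not a subgroup.

No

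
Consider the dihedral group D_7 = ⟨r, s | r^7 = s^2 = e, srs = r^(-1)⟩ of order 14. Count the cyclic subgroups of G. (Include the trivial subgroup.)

9

A cyclic subgroup of order d is generated by each of its φ(d) elements of order d, so the cyclic subgroups of order d number (#elements of order d)/φ(d).
Cyclic subgroups by order — order 1: 1; order 2: 7; order 7: 1.
Total: 9.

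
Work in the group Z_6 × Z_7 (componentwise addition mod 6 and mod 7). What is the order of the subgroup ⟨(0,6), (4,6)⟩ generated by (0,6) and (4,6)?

21

|⟨(0,6)⟩| = 7 and |⟨(4,6)⟩| = 21, so |H| is a multiple of lcm(7, 21) = 21 and divides |G| = 42.
Closing under the operation: H = {(0,0), (0,1), (0,2), (0,3), (0,4), (0,5), (0,6), (2,0), (2,1), (2,2), (2,3), (2,4), (2,5), (2,6), (4,0), (4,1), (4,2), (4,3), (4,4), (4,5), (4,6)}, so |H| = 21.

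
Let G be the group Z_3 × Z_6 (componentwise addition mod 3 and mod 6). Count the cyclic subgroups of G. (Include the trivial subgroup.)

Each element a generates a cyclic subgroup ⟨a⟩; distinct elements may generate the same one (a cyclic group of order d has φ(d) generators).
Cyclic subgroups by order — order 1: 1; order 2: 1; order 3: 4; order 6: 4.
Total: 10.

10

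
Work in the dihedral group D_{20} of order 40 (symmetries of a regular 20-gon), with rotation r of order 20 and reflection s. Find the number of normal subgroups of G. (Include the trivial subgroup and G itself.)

G has 48 subgroups. Checking conjugation-invariance by order — order 1: 1/1 normal; order 2: 1/21 normal; order 4: 1/11 normal; order 5: 1/1 normal; order 8: 0/5 normal; order 10: 1/5 normal; order 20: 3/3 normal; order 40: 1/1 normal.
Total normal subgroups: 9.

9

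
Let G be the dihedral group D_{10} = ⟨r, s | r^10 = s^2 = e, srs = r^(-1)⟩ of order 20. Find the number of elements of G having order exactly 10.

The elements of order 10 are: r, r^3, r^7, r^9.
That's 4.

4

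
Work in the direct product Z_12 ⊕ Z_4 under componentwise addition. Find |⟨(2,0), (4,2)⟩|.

|⟨(2,0)⟩| = 6 and |⟨(4,2)⟩| = 6, so |H| is a multiple of lcm(6, 6) = 6 and divides |G| = 48.
Closing under the operation: H = {(0,0), (0,2), (2,0), (2,2), (4,0), (4,2), (6,0), (6,2), (8,0), (8,2), (10,0), (10,2)}, so |H| = 12.

12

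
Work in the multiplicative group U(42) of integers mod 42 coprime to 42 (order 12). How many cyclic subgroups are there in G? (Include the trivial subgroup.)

Group the elements of G by the cyclic subgroup they generate; each cyclic subgroup of order d accounts for φ(d) elements.
Cyclic subgroups by order — order 1: 1; order 2: 3; order 3: 1; order 6: 3.
Total: 8.

8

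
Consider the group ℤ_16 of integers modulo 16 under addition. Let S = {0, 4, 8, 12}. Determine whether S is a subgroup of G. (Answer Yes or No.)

|S| = 4 divides |G| = 16, consistent with Lagrange.
S contains the identity, every element's inverse is in S, and S is closed under +: it is a subgroup.
In fact S = ⟨4⟩.

Yes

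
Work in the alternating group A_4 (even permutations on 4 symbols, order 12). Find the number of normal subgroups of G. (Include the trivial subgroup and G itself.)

3

G has 10 subgroups. Checking conjugation-invariance by order — order 1: 1/1 normal; order 2: 0/3 normal; order 3: 0/4 normal; order 4: 1/1 normal; order 12: 1/1 normal.
Total normal subgroups: 3.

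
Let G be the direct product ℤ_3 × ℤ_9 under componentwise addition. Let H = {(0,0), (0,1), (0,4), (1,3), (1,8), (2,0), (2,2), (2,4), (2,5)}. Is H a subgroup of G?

No

(0,1) ∈ H but its inverse (0,8) ∉ H, so H is not a subgroup.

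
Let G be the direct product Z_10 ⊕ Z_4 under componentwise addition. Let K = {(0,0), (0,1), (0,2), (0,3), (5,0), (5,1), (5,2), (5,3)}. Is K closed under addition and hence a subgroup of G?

Yes

|K| = 8 divides |G| = 40, consistent with Lagrange.
K contains the identity, every element's inverse is in K, and K is closed under +: it is a subgroup.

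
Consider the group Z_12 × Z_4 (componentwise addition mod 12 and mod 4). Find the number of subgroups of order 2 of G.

3

|G| = 48 and 2 | 48, so subgroups of order 2 are possible by Lagrange.
The subgroups of order 2 are: {(0,0), (0,2)}; {(0,0), (6,0)}; {(0,0), (6,2)}.
So G has 3 subgroups of order 2.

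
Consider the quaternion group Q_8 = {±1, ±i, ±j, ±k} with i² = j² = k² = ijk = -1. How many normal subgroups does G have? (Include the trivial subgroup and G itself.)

6

G has 6 subgroups. Checking conjugation-invariance by order — order 1: 1/1 normal; order 2: 1/1 normal; order 4: 3/3 normal; order 8: 1/1 normal.
Total normal subgroups: 6.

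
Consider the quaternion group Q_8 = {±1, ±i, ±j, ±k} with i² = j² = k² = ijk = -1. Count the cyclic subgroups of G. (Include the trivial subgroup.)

Each element a generates a cyclic subgroup ⟨a⟩; distinct elements may generate the same one (a cyclic group of order d has φ(d) generators).
Cyclic subgroups by order — order 1: 1; order 2: 1; order 4: 3.
Total: 5.

5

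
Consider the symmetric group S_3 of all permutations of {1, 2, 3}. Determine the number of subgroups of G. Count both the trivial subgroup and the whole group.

6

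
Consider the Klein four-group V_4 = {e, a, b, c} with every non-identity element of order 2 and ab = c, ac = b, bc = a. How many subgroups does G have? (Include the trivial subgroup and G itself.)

|G| = 4, so by Lagrange every subgroup order divides 4. Divisors: 1, 2, 4.
Subgroups by order — order 1: 1; order 2: 3; order 4: 1.
Total: 1 + 3 + 1 = 5.

5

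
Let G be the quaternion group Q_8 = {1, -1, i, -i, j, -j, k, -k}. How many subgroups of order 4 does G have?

|G| = 8 and 4 | 8, so subgroups of order 4 are possible by Lagrange.
The subgroups of order 4 are: {1, -1, i, -i}; {1, -1, j, -j}; {1, -1, k, -k}.
So G has 3 subgroups of order 4.

3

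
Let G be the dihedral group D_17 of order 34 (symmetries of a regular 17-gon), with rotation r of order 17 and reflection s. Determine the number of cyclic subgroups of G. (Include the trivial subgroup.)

Each element a generates a cyclic subgroup ⟨a⟩; distinct elements may generate the same one (a cyclic group of order d has φ(d) generators).
Cyclic subgroups by order — order 1: 1; order 2: 17; order 17: 1.
Total: 19.

19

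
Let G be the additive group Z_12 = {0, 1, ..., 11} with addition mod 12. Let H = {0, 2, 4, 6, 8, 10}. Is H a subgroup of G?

Yes

|H| = 6 divides |G| = 12, consistent with Lagrange.
H contains the identity, every element's inverse is in H, and H is closed under +: it is a subgroup.
In fact H = ⟨2⟩.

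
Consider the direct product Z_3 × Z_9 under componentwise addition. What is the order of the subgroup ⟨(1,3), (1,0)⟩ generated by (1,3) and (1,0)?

|⟨(1,3)⟩| = 3 and |⟨(1,0)⟩| = 3, so |H| is a multiple of lcm(3, 3) = 3 and divides |G| = 27.
Closing under the operation: H = {(0,0), (0,3), (0,6), (1,0), (1,3), (1,6), (2,0), (2,3), (2,6)}, so |H| = 9.

9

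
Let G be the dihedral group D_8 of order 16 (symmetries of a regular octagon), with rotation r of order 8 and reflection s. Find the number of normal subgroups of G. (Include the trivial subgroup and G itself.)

7

G has 19 subgroups. Checking conjugation-invariance by order — order 1: 1/1 normal; order 2: 1/9 normal; order 4: 1/5 normal; order 8: 3/3 normal; order 16: 1/1 normal.
Total normal subgroups: 7.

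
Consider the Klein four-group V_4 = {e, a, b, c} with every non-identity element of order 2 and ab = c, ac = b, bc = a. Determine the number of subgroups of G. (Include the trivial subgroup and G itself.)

|G| = 4, so by Lagrange every subgroup order divides 4. Divisors: 1, 2, 4.
Subgroups by order — order 1: 1; order 2: 3; order 4: 1.
Total: 1 + 3 + 1 = 5.

5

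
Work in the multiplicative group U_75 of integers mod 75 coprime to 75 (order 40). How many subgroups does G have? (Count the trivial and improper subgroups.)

|G| = 40, so by Lagrange every subgroup order divides 40. Divisors: 1, 2, 4, 5, 8, 10, 20, 40.
Subgroups by order — order 1: 1; order 2: 3; order 4: 3; order 5: 1; order 8: 1; order 10: 3; order 20: 3; order 40: 1.
Total: 1 + 3 + 3 + 1 + 1 + 3 + 3 + 1 = 16.

16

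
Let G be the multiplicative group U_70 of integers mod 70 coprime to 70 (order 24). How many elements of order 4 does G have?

The elements of order 4 are: 13, 27, 43, 57.
That's 4.

4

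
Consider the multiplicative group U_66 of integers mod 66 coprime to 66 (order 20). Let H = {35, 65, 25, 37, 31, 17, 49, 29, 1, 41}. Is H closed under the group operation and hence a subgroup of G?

Yes

|H| = 10 divides |G| = 20, consistent with Lagrange.
H contains the identity, every element's inverse is in H, and H is closed under ·: it is a subgroup.
In fact H = ⟨35⟩.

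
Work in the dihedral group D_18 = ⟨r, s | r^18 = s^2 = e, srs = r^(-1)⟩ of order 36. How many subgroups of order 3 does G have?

1

|G| = 36 and 3 | 36, so subgroups of order 3 are possible by Lagrange.
The subgroups of order 3 are: {e, r^6, r^12}.
So G has 1 subgroup of order 3.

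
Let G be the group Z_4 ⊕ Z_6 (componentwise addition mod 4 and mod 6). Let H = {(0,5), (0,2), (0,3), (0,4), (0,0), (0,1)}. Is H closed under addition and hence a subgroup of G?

Yes

|H| = 6 divides |G| = 24, consistent with Lagrange.
H contains the identity, every element's inverse is in H, and H is closed under +: it is a subgroup.
In fact H = ⟨(0,1)⟩.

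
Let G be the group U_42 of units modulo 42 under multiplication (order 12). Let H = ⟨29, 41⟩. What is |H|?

|⟨29⟩| = 2 and |⟨41⟩| = 2, so |H| is a multiple of lcm(2, 2) = 2 and divides |G| = 12.
Closing under the operation: H = {1, 13, 29, 41}, so |H| = 4.

4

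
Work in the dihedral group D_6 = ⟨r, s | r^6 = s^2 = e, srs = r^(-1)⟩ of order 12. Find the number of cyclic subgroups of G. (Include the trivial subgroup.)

10

Group the elements of G by the cyclic subgroup they generate; each cyclic subgroup of order d accounts for φ(d) elements.
Cyclic subgroups by order — order 1: 1; order 2: 7; order 3: 1; order 6: 1.
Total: 10.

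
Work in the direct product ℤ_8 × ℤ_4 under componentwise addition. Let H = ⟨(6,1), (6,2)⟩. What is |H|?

|⟨(6,1)⟩| = 4 and |⟨(6,2)⟩| = 4, so |H| is a multiple of lcm(4, 4) = 4 and divides |G| = 32.
Closing under the operation: H = {(0,0), (0,1), (0,2), (0,3), (2,0), (2,1), (2,2), (2,3), (4,0), (4,1), (4,2), (4,3), (6,0), (6,1), (6,2), (6,3)}, so |H| = 16.

16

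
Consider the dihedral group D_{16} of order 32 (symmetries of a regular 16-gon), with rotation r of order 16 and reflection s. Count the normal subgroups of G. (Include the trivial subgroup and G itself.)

8

G has 36 subgroups. Checking conjugation-invariance by order — order 1: 1/1 normal; order 2: 1/17 normal; order 4: 1/9 normal; order 8: 1/5 normal; order 16: 3/3 normal; order 32: 1/1 normal.
Total normal subgroups: 8.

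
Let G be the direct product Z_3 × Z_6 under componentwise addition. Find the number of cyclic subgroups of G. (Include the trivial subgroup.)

10

A cyclic subgroup of order d is generated by each of its φ(d) elements of order d, so the cyclic subgroups of order d number (#elements of order d)/φ(d).
Cyclic subgroups by order — order 1: 1; order 2: 1; order 3: 4; order 6: 4.
Total: 10.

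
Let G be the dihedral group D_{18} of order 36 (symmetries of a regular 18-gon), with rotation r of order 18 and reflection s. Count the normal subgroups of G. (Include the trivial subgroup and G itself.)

9

G has 45 subgroups. Checking conjugation-invariance by order — order 1: 1/1 normal; order 2: 1/19 normal; order 3: 1/1 normal; order 4: 0/9 normal; order 6: 1/7 normal; order 9: 1/1 normal; order 12: 0/3 normal; order 18: 3/3 normal; order 36: 1/1 normal.
Total normal subgroups: 9.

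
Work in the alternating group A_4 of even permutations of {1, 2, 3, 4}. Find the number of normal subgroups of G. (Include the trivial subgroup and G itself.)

G has 10 subgroups. Checking conjugation-invariance by order — order 1: 1/1 normal; order 2: 0/3 normal; order 3: 0/4 normal; order 4: 1/1 normal; order 12: 1/1 normal.
Total normal subgroups: 3.

3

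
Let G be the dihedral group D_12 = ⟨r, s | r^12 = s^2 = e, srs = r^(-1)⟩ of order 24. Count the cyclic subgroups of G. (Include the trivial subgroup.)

18

Group the elements of G by the cyclic subgroup they generate; each cyclic subgroup of order d accounts for φ(d) elements.
Cyclic subgroups by order — order 1: 1; order 2: 13; order 3: 1; order 4: 1; order 6: 1; order 12: 1.
Total: 18.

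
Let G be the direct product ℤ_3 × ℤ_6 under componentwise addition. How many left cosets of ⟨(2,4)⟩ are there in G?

6

|⟨(2,4)⟩| = 3 and |G| = 18.
By Lagrange, [G : H] = |G|/|H| = 18/3 = 6.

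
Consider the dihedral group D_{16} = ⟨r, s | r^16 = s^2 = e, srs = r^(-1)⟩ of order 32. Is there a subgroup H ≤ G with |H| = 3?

No

3 does not divide |G| = 32, so by Lagrange no subgroup of order 3 exists.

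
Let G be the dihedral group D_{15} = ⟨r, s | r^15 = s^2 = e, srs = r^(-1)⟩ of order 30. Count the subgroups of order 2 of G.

15

|G| = 30 and 2 | 30, so subgroups of order 2 are possible by Lagrange.
The subgroups of order 2 are: {e, r^10s}; {e, r^11s}; {e, r^12s}; {e, r^13s}; … (15 in all).
So G has 15 subgroups of order 2.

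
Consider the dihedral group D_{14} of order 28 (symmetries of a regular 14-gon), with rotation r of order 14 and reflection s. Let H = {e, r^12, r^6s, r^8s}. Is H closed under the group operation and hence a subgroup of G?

r^12 ∈ H but its inverse r^2 ∉ H, so H is not a subgroup.

No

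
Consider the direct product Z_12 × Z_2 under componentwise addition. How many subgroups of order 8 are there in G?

1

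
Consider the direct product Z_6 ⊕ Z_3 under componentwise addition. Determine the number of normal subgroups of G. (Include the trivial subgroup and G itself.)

12

G is abelian, so every subgroup is normal.
G has 12 subgroups in total, hence 12 normal subgroups.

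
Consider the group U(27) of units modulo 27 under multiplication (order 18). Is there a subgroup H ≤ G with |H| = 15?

15 does not divide |G| = 18, so by Lagrange no subgroup of order 15 exists.

No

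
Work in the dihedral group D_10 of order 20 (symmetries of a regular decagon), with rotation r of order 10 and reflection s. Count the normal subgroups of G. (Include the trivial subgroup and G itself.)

7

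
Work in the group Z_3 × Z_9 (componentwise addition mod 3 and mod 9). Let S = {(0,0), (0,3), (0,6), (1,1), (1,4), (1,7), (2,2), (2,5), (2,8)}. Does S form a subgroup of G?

|S| = 9 divides |G| = 27, consistent with Lagrange.
S contains the identity, every element's inverse is in S, and S is closed under +: it is a subgroup.
In fact S = ⟨(1,1)⟩.

Yes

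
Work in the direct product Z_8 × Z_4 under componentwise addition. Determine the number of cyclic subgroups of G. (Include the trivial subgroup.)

A cyclic subgroup of order d is generated by each of its φ(d) elements of order d, so the cyclic subgroups of order d number (#elements of order d)/φ(d).
Cyclic subgroups by order — order 1: 1; order 2: 3; order 4: 6; order 8: 4.
Total: 14.

14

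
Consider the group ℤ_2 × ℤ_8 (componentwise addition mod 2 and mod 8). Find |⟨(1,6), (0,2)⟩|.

|⟨(1,6)⟩| = 4 and |⟨(0,2)⟩| = 4, so |H| is a multiple of lcm(4, 4) = 4 and divides |G| = 16.
Closing under the operation: H = {(0,0), (0,2), (0,4), (0,6), (1,0), (1,2), (1,4), (1,6)}, so |H| = 8.

8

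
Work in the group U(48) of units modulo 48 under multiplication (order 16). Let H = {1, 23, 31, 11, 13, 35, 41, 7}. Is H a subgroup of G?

No

13 ∈ H but its inverse 37 ∉ H, so H is not a subgroup.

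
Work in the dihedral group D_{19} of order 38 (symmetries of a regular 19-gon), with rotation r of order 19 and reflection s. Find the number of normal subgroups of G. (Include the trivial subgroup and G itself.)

G has 22 subgroups. Checking conjugation-invariance by order — order 1: 1/1 normal; order 2: 0/19 normal; order 19: 1/1 normal; order 38: 1/1 normal.
Total normal subgroups: 3.

3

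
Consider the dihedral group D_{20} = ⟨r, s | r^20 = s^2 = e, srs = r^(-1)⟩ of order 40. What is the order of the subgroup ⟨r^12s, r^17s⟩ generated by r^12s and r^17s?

8

|⟨r^12s⟩| = 2 and |⟨r^17s⟩| = 2, so |H| is a multiple of lcm(2, 2) = 2 and divides |G| = 40.
Closing under the operation: H = {e, r^5, r^10, r^15, r^2s, r^7s, r^12s, r^17s}, so |H| = 8.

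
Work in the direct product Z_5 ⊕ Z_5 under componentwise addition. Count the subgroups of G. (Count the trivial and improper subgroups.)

8

|G| = 25, so by Lagrange every subgroup order divides 25. Divisors: 1, 5, 25.
Subgroups by order — order 1: 1; order 5: 6; order 25: 1.
Total: 1 + 6 + 1 = 8.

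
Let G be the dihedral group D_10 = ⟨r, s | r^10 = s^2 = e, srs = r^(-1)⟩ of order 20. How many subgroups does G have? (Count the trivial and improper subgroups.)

|G| = 20, so by Lagrange every subgroup order divides 20. Divisors: 1, 2, 4, 5, 10, 20.
Subgroups by order — order 1: 1; order 2: 11; order 4: 5; order 5: 1; order 10: 3; order 20: 1.
Total: 1 + 11 + 5 + 1 + 3 + 1 = 22.

22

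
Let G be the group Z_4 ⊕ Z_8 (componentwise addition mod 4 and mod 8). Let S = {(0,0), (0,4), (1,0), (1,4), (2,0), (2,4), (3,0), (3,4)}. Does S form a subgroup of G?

|S| = 8 divides |G| = 32, consistent with Lagrange.
S contains the identity, every element's inverse is in S, and S is closed under +: it is a subgroup.

Yes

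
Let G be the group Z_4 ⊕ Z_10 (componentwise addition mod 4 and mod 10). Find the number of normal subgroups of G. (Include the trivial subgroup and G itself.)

16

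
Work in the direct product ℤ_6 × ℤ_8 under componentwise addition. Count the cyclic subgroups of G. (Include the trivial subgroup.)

A cyclic subgroup of order d is generated by each of its φ(d) elements of order d, so the cyclic subgroups of order d number (#elements of order d)/φ(d).
Cyclic subgroups by order — order 1: 1; order 2: 3; order 3: 1; order 4: 2; order 6: 3; order 8: 2; order 12: 2; order 24: 2.
Total: 16.

16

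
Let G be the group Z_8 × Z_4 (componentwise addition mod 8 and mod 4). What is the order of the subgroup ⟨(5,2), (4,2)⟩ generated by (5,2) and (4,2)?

16

|⟨(5,2)⟩| = 8 and |⟨(4,2)⟩| = 2, so |H| is a multiple of lcm(8, 2) = 8 and divides |G| = 32.
Closing under the operation: H = {(0,0), (0,2), (1,0), (1,2), (2,0), (2,2), (3,0), (3,2), (4,0), (4,2), (5,0), (5,2), (6,0), (6,2), (7,0), (7,2)}, so |H| = 16.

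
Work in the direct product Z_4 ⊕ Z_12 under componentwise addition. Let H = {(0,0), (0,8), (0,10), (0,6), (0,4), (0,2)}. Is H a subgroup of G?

|H| = 6 divides |G| = 48, consistent with Lagrange.
H contains the identity, every element's inverse is in H, and H is closed under +: it is a subgroup.
In fact H = ⟨(0,2)⟩.

Yes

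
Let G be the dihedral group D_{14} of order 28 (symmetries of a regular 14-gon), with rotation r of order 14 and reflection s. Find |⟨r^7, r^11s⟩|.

4

|⟨r^7⟩| = 2 and |⟨r^11s⟩| = 2, so |H| is a multiple of lcm(2, 2) = 2 and divides |G| = 28.
Closing under the operation: H = {e, r^7, r^4s, r^11s}, so |H| = 4.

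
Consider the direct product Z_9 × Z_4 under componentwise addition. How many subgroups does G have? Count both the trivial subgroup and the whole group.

|G| = 36, so by Lagrange every subgroup order divides 36. Divisors: 1, 2, 3, 4, 6, 9, 12, 18, 36.
Subgroups by order — order 1: 1; order 2: 1; order 3: 1; order 4: 1; order 6: 1; order 9: 1; order 12: 1; order 18: 1; order 36: 1.
Total: 1 + 1 + 1 + 1 + 1 + 1 + 1 + 1 + 1 = 9.

9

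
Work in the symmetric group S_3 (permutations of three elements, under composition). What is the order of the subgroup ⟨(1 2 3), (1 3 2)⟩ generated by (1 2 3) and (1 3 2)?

|⟨(1 2 3)⟩| = 3 and |⟨(1 3 2)⟩| = 3, so |H| is a multiple of lcm(3, 3) = 3 and divides |G| = 6.
Closing under the operation: H = {e, (1 2 3), (1 3 2)}, so |H| = 3.

3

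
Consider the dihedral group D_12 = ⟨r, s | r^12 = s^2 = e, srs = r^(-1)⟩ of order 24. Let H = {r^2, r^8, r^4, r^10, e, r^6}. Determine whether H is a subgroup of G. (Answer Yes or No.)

|H| = 6 divides |G| = 24, consistent with Lagrange.
H contains the identity, every element's inverse is in H, and H is closed under ·: it is a subgroup.
In fact H = ⟨r^10⟩.

Yes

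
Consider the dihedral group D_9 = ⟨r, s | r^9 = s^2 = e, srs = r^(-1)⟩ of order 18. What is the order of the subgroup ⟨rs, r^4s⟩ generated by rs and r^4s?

|⟨rs⟩| = 2 and |⟨r^4s⟩| = 2, so |H| is a multiple of lcm(2, 2) = 2 and divides |G| = 18.
Closing under the operation: H = {e, r^3, r^6, rs, r^4s, r^7s}, so |H| = 6.

6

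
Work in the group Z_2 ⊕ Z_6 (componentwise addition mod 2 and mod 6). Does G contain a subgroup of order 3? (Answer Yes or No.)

3 | 12. A subgroup of order 3 is {(0,0), (0,2), (0,4)}.

Yes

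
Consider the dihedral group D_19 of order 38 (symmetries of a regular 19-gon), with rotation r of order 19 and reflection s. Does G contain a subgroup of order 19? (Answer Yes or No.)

19 | 38. A subgroup of order 19 is {e, r, r^2, r^3, r^4, r^5, r^6, r^7, r^8, r^9, r^10, r^11, r^12, r^13, r^14, r^15, r^16, r^17, r^18}.

Yes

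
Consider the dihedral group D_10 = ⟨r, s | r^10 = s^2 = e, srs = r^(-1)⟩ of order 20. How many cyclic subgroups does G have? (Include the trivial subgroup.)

A cyclic subgroup of order d is generated by each of its φ(d) elements of order d, so the cyclic subgroups of order d number (#elements of order d)/φ(d).
Cyclic subgroups by order — order 1: 1; order 2: 11; order 5: 1; order 10: 1.
Total: 14.

14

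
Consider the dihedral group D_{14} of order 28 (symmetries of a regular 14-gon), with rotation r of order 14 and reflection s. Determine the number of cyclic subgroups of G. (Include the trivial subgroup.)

18

Group the elements of G by the cyclic subgroup they generate; each cyclic subgroup of order d accounts for φ(d) elements.
Cyclic subgroups by order — order 1: 1; order 2: 15; order 7: 1; order 14: 1.
Total: 18.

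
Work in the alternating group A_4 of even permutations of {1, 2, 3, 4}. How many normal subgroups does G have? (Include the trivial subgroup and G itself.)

3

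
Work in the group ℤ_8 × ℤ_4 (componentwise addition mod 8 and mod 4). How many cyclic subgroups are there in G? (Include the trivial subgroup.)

14

Group the elements of G by the cyclic subgroup they generate; each cyclic subgroup of order d accounts for φ(d) elements.
Cyclic subgroups by order — order 1: 1; order 2: 3; order 4: 6; order 8: 4.
Total: 14.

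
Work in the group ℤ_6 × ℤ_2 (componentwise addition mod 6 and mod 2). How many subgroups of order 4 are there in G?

1

|G| = 12 and 4 | 12, so subgroups of order 4 are possible by Lagrange.
The subgroups of order 4 are: {(0,0), (0,1), (3,0), (3,1)}.
So G has 1 subgroup of order 4.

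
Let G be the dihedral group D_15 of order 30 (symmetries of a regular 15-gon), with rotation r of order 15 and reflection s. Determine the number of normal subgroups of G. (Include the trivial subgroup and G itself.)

5

G has 28 subgroups. Checking conjugation-invariance by order — order 1: 1/1 normal; order 2: 0/15 normal; order 3: 1/1 normal; order 5: 1/1 normal; order 6: 0/5 normal; order 10: 0/3 normal; order 15: 1/1 normal; order 30: 1/1 normal.
Total normal subgroups: 5.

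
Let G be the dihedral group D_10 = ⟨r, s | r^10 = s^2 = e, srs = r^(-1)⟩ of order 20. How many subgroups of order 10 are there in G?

|G| = 20 and 10 | 20, so subgroups of order 10 are possible by Lagrange.
The subgroups of order 10 are: {e, r, r^2, r^3, r^4, r^5, r^6, r^7, r^8, r^9}; {e, r^2, r^4, r^6, r^8, s, r^2s, r^4s, r^6s, r^8s}; {e, r^2, r^4, r^6, r^8, rs, r^3s, r^5s, r^7s, r^9s}.
So G has 3 subgroups of order 10.

3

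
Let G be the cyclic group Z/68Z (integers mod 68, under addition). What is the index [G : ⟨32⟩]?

4

|⟨32⟩| = 17 and |G| = 68.
By Lagrange, [G : H] = |G|/|H| = 68/17 = 4.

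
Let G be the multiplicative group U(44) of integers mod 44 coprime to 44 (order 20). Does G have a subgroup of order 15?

No

15 does not divide |G| = 20, so by Lagrange no subgroup of order 15 exists.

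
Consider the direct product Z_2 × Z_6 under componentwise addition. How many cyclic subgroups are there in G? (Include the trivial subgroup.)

Group the elements of G by the cyclic subgroup they generate; each cyclic subgroup of order d accounts for φ(d) elements.
Cyclic subgroups by order — order 1: 1; order 2: 3; order 3: 1; order 6: 3.
Total: 8.

8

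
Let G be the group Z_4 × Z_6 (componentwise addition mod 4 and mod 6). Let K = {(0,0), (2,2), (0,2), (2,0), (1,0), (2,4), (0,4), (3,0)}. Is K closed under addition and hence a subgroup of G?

Closure fails: (2,4) + (3,0) = (1,4) ∉ K. So K is not a subgroup.

No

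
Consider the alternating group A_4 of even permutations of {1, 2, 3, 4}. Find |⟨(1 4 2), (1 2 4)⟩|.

3

|⟨(1 4 2)⟩| = 3 and |⟨(1 2 4)⟩| = 3, so |H| is a multiple of lcm(3, 3) = 3 and divides |G| = 12.
Closing under the operation: H = {e, (1 2 4), (1 4 2)}, so |H| = 3.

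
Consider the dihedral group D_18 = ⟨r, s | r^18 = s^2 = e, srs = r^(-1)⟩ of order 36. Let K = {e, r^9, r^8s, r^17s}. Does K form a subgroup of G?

Yes

|K| = 4 divides |G| = 36, consistent with Lagrange.
K contains the identity, every element's inverse is in K, and K is closed under ·: it is a subgroup.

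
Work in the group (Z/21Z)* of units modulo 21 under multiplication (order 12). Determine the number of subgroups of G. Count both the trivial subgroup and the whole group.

10

|G| = 12, so by Lagrange every subgroup order divides 12. Divisors: 1, 2, 3, 4, 6, 12.
Subgroups by order — order 1: 1; order 2: 3; order 3: 1; order 4: 1; order 6: 3; order 12: 1.
Total: 1 + 3 + 1 + 1 + 3 + 1 = 10.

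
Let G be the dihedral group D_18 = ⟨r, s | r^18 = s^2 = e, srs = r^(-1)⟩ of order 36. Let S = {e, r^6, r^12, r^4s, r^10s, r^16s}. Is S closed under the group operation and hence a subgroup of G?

|S| = 6 divides |G| = 36, consistent with Lagrange.
S contains the identity, every element's inverse is in S, and S is closed under ·: it is a subgroup.

Yes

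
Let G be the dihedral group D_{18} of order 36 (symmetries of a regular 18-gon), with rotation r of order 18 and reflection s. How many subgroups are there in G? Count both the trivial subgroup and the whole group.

|G| = 36, so by Lagrange every subgroup order divides 36. Divisors: 1, 2, 3, 4, 6, 9, 12, 18, 36.
Subgroups by order — order 1: 1; order 2: 19; order 3: 1; order 4: 9; order 6: 7; order 9: 1; order 12: 3; order 18: 3; order 36: 1.
Total: 1 + 19 + 1 + 9 + 7 + 1 + 3 + 3 + 1 = 45.

45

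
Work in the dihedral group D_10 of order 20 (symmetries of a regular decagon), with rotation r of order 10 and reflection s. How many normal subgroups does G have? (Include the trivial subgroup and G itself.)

G has 22 subgroups. Checking conjugation-invariance by order — order 1: 1/1 normal; order 2: 1/11 normal; order 4: 0/5 normal; order 5: 1/1 normal; order 10: 3/3 normal; order 20: 1/1 normal.
Total normal subgroups: 7.

7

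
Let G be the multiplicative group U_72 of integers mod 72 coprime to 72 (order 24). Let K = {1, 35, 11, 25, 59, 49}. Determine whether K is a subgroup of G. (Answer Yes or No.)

|K| = 6 divides |G| = 24, consistent with Lagrange.
K contains the identity, every element's inverse is in K, and K is closed under ·: it is a subgroup.
In fact K = ⟨11⟩.

Yes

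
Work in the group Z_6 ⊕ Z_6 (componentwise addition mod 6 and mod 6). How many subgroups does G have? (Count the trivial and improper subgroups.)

|G| = 36, so by Lagrange every subgroup order divides 36. Divisors: 1, 2, 3, 4, 6, 9, 12, 18, 36.
Subgroups by order — order 1: 1; order 2: 3; order 3: 4; order 4: 1; order 6: 12; order 9: 1; order 12: 4; order 18: 3; order 36: 1.
Total: 1 + 3 + 4 + 1 + 12 + 1 + 4 + 3 + 1 = 30.

30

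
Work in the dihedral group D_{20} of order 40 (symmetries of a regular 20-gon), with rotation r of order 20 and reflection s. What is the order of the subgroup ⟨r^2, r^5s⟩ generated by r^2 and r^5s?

20

|⟨r^2⟩| = 10 and |⟨r^5s⟩| = 2, so |H| is a multiple of lcm(10, 2) = 10 and divides |G| = 40.
Closing under the operation: H = {e, r^2, r^4, r^6, r^8, r^10, r^12, r^14, r^16, r^18, rs, r^3s, r^5s, r^7s, r^9s, r^11s, r^13s, r^15s, r^17s, r^19s}, so |H| = 20.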